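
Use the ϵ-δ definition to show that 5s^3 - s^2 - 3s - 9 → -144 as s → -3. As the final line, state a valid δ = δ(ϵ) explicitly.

δ = min(1, ϵ/189)

Let ϵ > 0 be given. We want δ > 0 such that 0 < |s + 3| < δ implies |(5s^3 - s^2 - 3s - 9) + 144| < ϵ.
(5s^3 - s^2 - 3s - 9) + 144 = 5s^3 - s^2 - 3s + 135 = (s + 3)(5s^2 - 16s + 45).
So |(5s^3 - s^2 - 3s - 9) + 144| = |s + 3|·|5s^2 - 16s + 45|.
Require δ ≤ 1. Then |s + 3| < 1 gives |s| < 4, and by the triangle inequality |5s^2 - 16s + 45| ≤ 5·4^2 + 16·4 + 45 = 189.
Hence |(5s^3 - s^2 - 3s - 9) + 144| ≤ 189|s + 3| < ϵ provided |s + 3| < ϵ/189.
Take δ = min(1, ϵ/189). Then 0 < |s + 3| < δ gives both |s + 3| < 1 and |s + 3| < ϵ/189, so |(5s^3 - s^2 - 3s - 9) + 144| < ϵ.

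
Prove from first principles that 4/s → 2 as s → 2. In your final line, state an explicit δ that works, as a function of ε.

δ = min(1, (1/2)ε)

Let ε > 0. We seek δ > 0 such that 0 < |s − 2| < δ implies |4/s − 2| < ε.
|4/s − 2| = 4·|2 − s|/(2·|s|) = 4|s − 2|/(2|s|).
Restrict δ ≤ 1. Then |s − 2| < 1 gives |s| > 1, so 2|s| > 2.
Then |4/s − 2| < 4|s − 2|/2, which is < ε when |s − 2| < (1/2)ε.
Take δ = min(1, (1/2)ε). Then 0 < |s − 2| < δ gives both |s − 2| < 1 and |s − 2| < (1/2)ε, so |4/s − 2| < ε.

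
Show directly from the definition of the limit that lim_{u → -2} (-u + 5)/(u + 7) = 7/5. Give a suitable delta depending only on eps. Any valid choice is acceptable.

delta = min(5/2, (25/24)eps)

Let eps > 0. We want delta > 0 with 0 < |u + 2| < delta ⇒ |(-u + 5)/(u + 7) − (7/5)| < eps.
Combining over a common denominator, (-u + 5)/(u + 7) − (7/5) = [(-u + 5)·5 − 7·(u + 7)] / [5·(u + 7)] = -12(u + 2) / (5(u + 7)).
So |(-u + 5)/(u + 7) − (7/5)| = 12|u + 2| / (5·|u + 7|).
Require delta ≤ 5/2, so |u + 7| ≥ |5| − |u + 2| > 5 − 5/2 = 5/2.
Hence |(-u + 5)/(u + 7) − (7/5)| < 12|u + 2|/(5·(5/2)) = (24/25)|u + 2|, which is < eps once |u + 2| < (25/24)eps.
Take delta = min(5/2, (25/24)eps). Then 0 < |u + 2| < delta forces both bounds, so |(-u + 5)/(u + 7) − (7/5)| < eps.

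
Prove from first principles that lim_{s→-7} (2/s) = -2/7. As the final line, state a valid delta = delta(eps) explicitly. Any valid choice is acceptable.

Suppose eps > 0. We seek delta > 0 such that 0 < |s + 7| < delta implies |2/s + 2/7| < eps.
|2/s + 2/7| = 2·|-7 − s|/(7·|s|) = 2|s + 7|/(7|s|).
Require delta ≤ 7/2 so that |s| > 7 − 7/2 = 7/2, hence 7|s| > 49/2.
Then |2/s + 2/7| < 2|s + 7|/(49/2), which is < eps when |s + 7| < (49/4)eps.
Take delta = min(7/2, (49/4)eps). Then 0 < |s + 7| < delta gives both |s + 7| < 7/2 and |s + 7| < (49/4)eps, so |2/s + 2/7| < eps.

delta = min(7/2, (49/4)eps)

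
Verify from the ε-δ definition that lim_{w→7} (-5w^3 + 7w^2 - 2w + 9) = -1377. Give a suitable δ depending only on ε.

δ = min(2, ε/855)

Let ε > 0. We want δ > 0 such that 0 < |w − 7| < δ implies |(-5w^3 + 7w^2 - 2w + 9) + 1377| < ε.
(-5w^3 + 7w^2 - 2w + 9) + 1377 = -5w^3 + 7w^2 - 2w + 1386 = (w − 7)(-5w^2 - 28w - 198).
So |(-5w^3 + 7w^2 - 2w + 9) + 1377| = |w − 7|·|-5w^2 - 28w - 198|.
Require δ ≤ 2. Then |w − 7| < 2 gives |w| < 9, and by the triangle inequality |-5w^2 - 28w - 198| ≤ 5·9^2 + 28·9 + 198 = 855.
Hence |(-5w^3 + 7w^2 - 2w + 9) + 1377| ≤ 855|w − 7| < ε provided |w − 7| < ε/855.
Take δ = min(2, ε/855). Then 0 < |w − 7| < δ gives both |w − 7| < 2 and |w − 7| < ε/855, so |(-5w^3 + 7w^2 - 2w + 9) + 1377| < ε.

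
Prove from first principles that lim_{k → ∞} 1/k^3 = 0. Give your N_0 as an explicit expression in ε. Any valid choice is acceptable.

Let ε > 0 be given. For k ≥ 1, |1/k^3 − 0| = 1/k^3.
1/k^3 < ε ⇔ k^3 > 1/ε ⇔ k > (1/ε)^{1/3}.
Take N_0 = (1/ε)^{1/3}. Then k > N_0 implies 1/k^3 < ε.

N_0 = (1/ε)^{1/3}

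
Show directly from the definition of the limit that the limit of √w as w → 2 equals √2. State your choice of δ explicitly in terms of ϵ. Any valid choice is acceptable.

Suppose ϵ > 0. We want δ > 0 such that 0 < |w − 2| < δ implies |√w − √2| < ϵ.
Rationalise: √w − √2 = (w − 2)/(√w + √2), so |√w − √2| = |w − 2|/(√w + √2).
Restrict δ ≤ 2 so that |w − 2| < 2 forces w > 0, and then √w + √2 > √2.
Hence |√w − √2| < |w − 2|/√2, which is < ϵ once |w − 2| < √2·ϵ.
Take δ = min(2, √2·ϵ). If 0 < |w − 2| < δ then w > 0 and |√w − √2| < |w − 2|/√2 < ϵ.

δ = min(2, √2·ϵ)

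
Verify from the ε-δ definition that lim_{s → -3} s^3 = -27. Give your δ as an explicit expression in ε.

Let ε > 0. We seek δ > 0 with 0 < |s + 3| < δ ⇒ |s^3 + 27| < ε.
Factor: s^3 + 27 = (s + 3)(s^2 - 3s + 9), so |s^3 + 27| = |s + 3|·|s^2 - 3s + 9|.
Restrict δ ≤ 1. Then |s + 3| < 1 gives |s| < 4, so by the triangle inequality |s^2 - 3s + 9| ≤ 4^2 + 3·4 + 9 = 37.
Hence |s^3 + 27| ≤ 37|s + 3|, which is < ε once |s + 3| < ε/37.
Take δ = min(1, ε/37). If 0 < |s + 3| < δ then both bounds hold and |s^3 + 27| ≤ 37|s + 3| < 37·(ε/37) = ε.

δ = min(1, ε/37)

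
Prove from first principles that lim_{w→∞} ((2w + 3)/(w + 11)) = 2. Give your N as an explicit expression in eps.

Suppose eps > 0. We seek N > 0 such that w > N implies |(2w + 3)/(w + 11) − 2| < eps.
(2w + 3)/(w + 11) − 2 = ((2w + 3) − 2(w + 11)) / ((w + 11)) = -19/((w + 11)).
For w > 0 we have w + 11 > w, so |(2w + 3)/(w + 11) − 2| = 19/((w + 11)) < 19/(w) = 19/w.
Thus |(2w + 3)/(w + 11) − 2| < eps whenever w > 19/eps.
Take N = 19/eps. If w > N then |(2w + 3)/(w + 11) − 2| < 19/w < eps.

N = 19/eps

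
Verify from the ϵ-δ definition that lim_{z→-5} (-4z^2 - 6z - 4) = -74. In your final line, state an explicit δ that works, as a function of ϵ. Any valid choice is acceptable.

Suppose ϵ > 0. We want δ > 0 such that 0 < |z + 5| < δ implies |(-4z^2 - 6z - 4) + 74| < ϵ.
(-4z^2 - 6z - 4) + 74 = -4z^2 - 6z + 70 = (z + 5)(-4z + 14).
So |(-4z^2 - 6z - 4) + 74| = |z + 5|·|-4z + 14|.
Assume first that |z + 5| < 1, so |z| < 6. Then |-4z + 14| ≤ 4·6 + 14 = 38.
Hence |(-4z^2 - 6z - 4) + 74| ≤ 38|z + 5| < ϵ provided |z + 5| < ϵ/38.
Choosing δ = min(1, ϵ/38) ensures both conditions, hence |(-4z^2 - 6z - 4) + 74| < ϵ.

δ = min(1, ϵ/38)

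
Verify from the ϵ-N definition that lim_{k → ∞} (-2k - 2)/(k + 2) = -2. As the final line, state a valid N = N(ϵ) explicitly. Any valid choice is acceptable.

Let ϵ > 0 be given. For k ≥ 1, |(-2k - 2)/(k + 2) + 2| = |2|/((k + 2)) = 2/((k + 2)).
Since k + 2 ≥ k for k ≥ 1, this is ≤ 2/(k) = 2/k.
So |(-2k - 2)/(k + 2) + 2| < ϵ whenever k > 2/ϵ.
Take N = 2/ϵ. If k > N then |(-2k - 2)/(k + 2) + 2| ≤ 2/k < ϵ.

N = 2/ϵ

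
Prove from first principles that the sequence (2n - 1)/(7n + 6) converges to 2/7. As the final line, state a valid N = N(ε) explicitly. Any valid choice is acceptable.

Fix ε > 0. For n ≥ 1, |(2n - 1)/(7n + 6) − (2/7)| = |-19|/(7(7n + 6)) = 19/(7(7n + 6)).
Since 7n + 6 ≥ 7n for n ≥ 1, this is ≤ 19/(7·7n) = (19/49)/n.
So |(2n - 1)/(7n + 6) − (2/7)| < ε whenever n > (19/49)/ε.
Take N = (19/49)/ε. If n > N then |(2n - 1)/(7n + 6) − (2/7)| ≤ (19/49)/n < ε.

N = (19/49)/ε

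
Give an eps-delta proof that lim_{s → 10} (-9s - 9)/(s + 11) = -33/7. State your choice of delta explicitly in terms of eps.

delta = min(21/2, (49/20)eps)

Suppose eps > 0. We want delta > 0 with 0 < |s − 10| < delta ⇒ |(-9s - 9)/(s + 11) + 33/7| < eps.
Combining over a common denominator, (-9s - 9)/(s + 11) + 33/7 = [(-9s - 9)·21 − (-99)·(s + 11)] / [21·(s + 11)] = -90(s − 10) / (21(s + 11)).
So |(-9s - 9)/(s + 11) + 33/7| = 90|s − 10| / (21·|s + 11|).
Restrict delta ≤ 21/2. Then |s − 10| < 21/2 gives |s + 11| = |(s − 10) + 21| ≥ 21 − 21/2 = 21/2.
Hence |(-9s - 9)/(s + 11) + 33/7| < 90|s − 10|/(21·(21/2)) = (20/49)|s − 10|, which is < eps once |s − 10| < (49/20)eps.
Take delta = min(21/2, (49/20)eps). Then 0 < |s − 10| < delta forces both bounds, so |(-9s - 9)/(s + 11) + 33/7| < eps.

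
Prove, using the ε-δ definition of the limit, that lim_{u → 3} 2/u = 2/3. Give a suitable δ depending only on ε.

δ = min(3/2, (9/4)ε)

Let ε > 0 be given. We seek δ > 0 such that 0 < |u − 3| < δ implies |2/u − (2/3)| < ε.
|2/u − (2/3)| = 2·|3 − u|/(3·|u|) = 2|u − 3|/(3|u|).
Require δ ≤ 3/2 so that |u| > 3 − 3/2 = 3/2, hence 3|u| > 9/2.
Then |2/u − (2/3)| < 2|u − 3|/(9/2), which is < ε when |u − 3| < (9/4)ε.
Take δ = min(3/2, (9/4)ε). Then 0 < |u − 3| < δ gives both |u − 3| < 3/2 and |u − 3| < (9/4)ε, so |2/u − (2/3)| < ε.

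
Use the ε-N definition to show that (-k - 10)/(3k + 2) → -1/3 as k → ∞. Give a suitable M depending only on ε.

M = (28/9)/ε

Fix ε > 0. For k ≥ 1, |(-k - 10)/(3k + 2) + 1/3| = |-28|/(3(3k + 2)) = 28/(3(3k + 2)).
Since 3k + 2 ≥ 3k for k ≥ 1, this is ≤ 28/(3·3k) = (28/9)/k.
So |(-k - 10)/(3k + 2) + 1/3| < ε whenever k > (28/9)/ε.
Take M = (28/9)/ε. If k > M then |(-k - 10)/(3k + 2) + 1/3| ≤ (28/9)/k < ε.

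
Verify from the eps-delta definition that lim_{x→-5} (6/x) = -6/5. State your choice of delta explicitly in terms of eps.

delta = min(5/2, (25/12)eps)

Fix eps > 0. We seek delta > 0 such that 0 < |x + 5| < delta implies |6/x + 6/5| < eps.
|6/x + 6/5| = 6·|-5 − x|/(5·|x|) = 6|x + 5|/(5|x|).
Restrict delta ≤ 5/2. Then |x + 5| < 5/2 gives |x| > 5/2, so 5|x| > 25/2.
Then |6/x + 6/5| < 6|x + 5|/(25/2), which is < eps when |x + 5| < (25/12)eps.
Take delta = min(5/2, (25/12)eps). Then 0 < |x + 5| < delta gives both |x + 5| < 5/2 and |x + 5| < (25/12)eps, so |6/x + 6/5| < eps.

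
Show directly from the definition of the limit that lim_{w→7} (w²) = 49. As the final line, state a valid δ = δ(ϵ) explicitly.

Let ϵ > 0. We seek δ > 0 with 0 < |w − 7| < δ ⇒ |w² − 49| < ϵ.
Factor: w² − 49 = (w − 7)(w + 7), so |w² − 49| = |w − 7|·|w + 7|.
Impose δ ≤ 1 so that |w| < 8; then |w + 7| ≤ 15.
Hence |w² − 49| ≤ 15|w − 7|, which is < ϵ once |w − 7| < ϵ/15.
Take δ = min(1, ϵ/15). If 0 < |w − 7| < δ then both bounds hold and |w² − 49| ≤ 15|w − 7| < 15·(ϵ/15) = ϵ.

δ = min(1, ϵ/15)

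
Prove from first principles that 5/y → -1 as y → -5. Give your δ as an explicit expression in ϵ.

Let ϵ > 0. We seek δ > 0 such that 0 < |y + 5| < δ implies |5/y + 1| < ϵ.
|5/y + 1| = 5·|-5 − y|/(5·|y|) = 5|y + 5|/(5|y|).
Restrict δ ≤ 5/2. Then |y + 5| < 5/2 gives |y| > 5/2, so 5|y| > 25/2.
Then |5/y + 1| < 5|y + 5|/(25/2), which is < ϵ when |y + 5| < (5/2)ϵ.
Take δ = min(5/2, (5/2)ϵ). Then 0 < |y + 5| < δ gives both |y + 5| < 5/2 and |y + 5| < (5/2)ϵ, so |5/y + 1| < ϵ.

δ = min(5/2, (5/2)ϵ)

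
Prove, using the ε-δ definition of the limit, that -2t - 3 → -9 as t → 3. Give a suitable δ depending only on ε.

δ = ε/2

Let ε > 0. We need δ > 0 so that 0 < |t − 3| < δ implies |(-2t - 3) + 9| < ε.
Since (-2t - 3) + 9 = -2(t − 3), we have |(-2t - 3) + 9| = 2|t − 3|.
Thus it suffices that |t − 3| < ε/2.
Choosing δ = ε/2 gives |(-2t - 3) + 9| = 2|t − 3| < ε whenever |t − 3| < δ.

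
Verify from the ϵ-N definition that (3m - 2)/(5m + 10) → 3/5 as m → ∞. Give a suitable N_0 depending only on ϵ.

Let ϵ > 0. For m ≥ 1, |(3m - 2)/(5m + 10) − (3/5)| = |-40|/(5(5m + 10)) = 40/(5(5m + 10)).
Since 5m + 10 ≥ 5m for m ≥ 1, this is ≤ 40/(5·5m) = (8/5)/m.
So |(3m - 2)/(5m + 10) − (3/5)| < ϵ whenever m > (8/5)/ϵ.
Take N_0 = (8/5)/ϵ. If m > N_0 then |(3m - 2)/(5m + 10) − (3/5)| ≤ (8/5)/m < ϵ.

N_0 = (8/5)/ϵ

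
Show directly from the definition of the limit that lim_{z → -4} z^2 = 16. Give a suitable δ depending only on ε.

δ = min(1, ε/9)

Fix ε > 0. We seek δ > 0 with 0 < |z + 4| < δ ⇒ |z^2 − 16| < ε.
Factor: z^2 − 16 = (z + 4)(z - 4), so |z^2 − 16| = |z + 4|·|z - 4|.
Impose δ ≤ 1 so that |z| < 5; then |z - 4| ≤ 9.
Hence |z^2 − 16| ≤ 9|z + 4|, which is < ε once |z + 4| < ε/9.
Take δ = min(1, ε/9). If 0 < |z + 4| < δ then both bounds hold and |z^2 − 16| ≤ 9|z + 4| < 9·(ε/9) = ε.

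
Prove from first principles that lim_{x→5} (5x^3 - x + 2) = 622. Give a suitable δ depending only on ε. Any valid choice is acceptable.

Let ε > 0 be given. We want δ > 0 such that 0 < |x − 5| < δ implies |(5x^3 - x + 2) − 622| < ε.
(5x^3 - x + 2) − 622 = 5x^3 - x - 620 = (x − 5)(5x^2 + 25x + 124).
So |(5x^3 - x + 2) − 622| = |x − 5|·|5x^2 + 25x + 124|.
Require δ ≤ 2. Then |x − 5| < 2 gives |x| < 7, and by the triangle inequality |5x^2 + 25x + 124| ≤ 5·7^2 + 25·7 + 124 = 544.
Hence |(5x^3 - x + 2) − 622| ≤ 544|x − 5| < ε provided |x − 5| < ε/544.
Choosing δ = min(2, ε/544) ensures both conditions, hence |(5x^3 - x + 2) − 622| < ε.

δ = min(2, ε/544)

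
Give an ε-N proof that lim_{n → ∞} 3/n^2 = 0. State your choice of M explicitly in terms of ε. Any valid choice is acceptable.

M = (3/ε)^{1/2}

Let ε > 0. For n ≥ 1, |3/n^2 − 0| = 3/n^2.
3/n^2 < ε ⇔ n^2 > 3/ε ⇔ n > (3/ε)^{1/2}.
Take M = (3/ε)^{1/2}. Then n > M implies 3/n^2 < ε.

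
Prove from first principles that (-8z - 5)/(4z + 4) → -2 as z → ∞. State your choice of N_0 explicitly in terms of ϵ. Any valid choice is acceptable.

Let ϵ > 0. We seek N_0 > 0 such that z > N_0 implies |(-8z - 5)/(4z + 4) + 2| < ϵ.
(-8z - 5)/(4z + 4) + 2 = (4(-8z - 5) − (-8)(4z + 4)) / (4(4z + 4)) = 12/(4(4z + 4)).
For z > 0 we have 4z + 4 > 4z, so |(-8z - 5)/(4z + 4) + 2| = 12/(4(4z + 4)) < 12/(4·4z) = (3/4)/z.
Thus |(-8z - 5)/(4z + 4) + 2| < ϵ whenever z > (3/4)/ϵ.
Take N_0 = (3/4)/ϵ. If z > N_0 then |(-8z - 5)/(4z + 4) + 2| < (3/4)/z < ϵ.

N_0 = (3/4)/ϵ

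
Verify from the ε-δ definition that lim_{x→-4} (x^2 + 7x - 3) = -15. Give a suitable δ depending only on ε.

Let ε > 0 be given. We want δ > 0 such that 0 < |x + 4| < δ implies |(x^2 + 7x - 3) + 15| < ε.
(x^2 + 7x - 3) + 15 = x^2 + 7x + 12 = (x + 4)(x + 3).
So |(x^2 + 7x - 3) + 15| = |x + 4|·|x + 3|.
Assume first that |x + 4| < 1, so |x| < 5. Then |x + 3| ≤ 5 + 3 = 8.
Hence |(x^2 + 7x - 3) + 15| ≤ 8|x + 4| < ε provided |x + 4| < ε/8.
Take δ = min(1, ε/8). Then 0 < |x + 4| < δ gives both |x + 4| < 1 and |x + 4| < ε/8, so |(x^2 + 7x - 3) + 15| < ε.

δ = min(1, ε/8)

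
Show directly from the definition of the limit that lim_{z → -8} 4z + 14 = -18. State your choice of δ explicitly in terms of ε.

Suppose ε > 0. We need δ > 0 so that 0 < |z + 8| < δ implies |(4z + 14) + 18| < ε.
|(4z + 14) + 18| = |4z + 32| = 4|z + 8|.
So 4|z + 8| < ε exactly when |z + 8| < ε/4.
Choosing δ = ε/4 gives |(4z + 14) + 18| = 4|z + 8| < ε whenever |z + 8| < δ.

δ = ε/4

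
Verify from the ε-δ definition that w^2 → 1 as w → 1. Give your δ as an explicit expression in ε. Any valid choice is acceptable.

Suppose ε > 0. We seek δ > 0 with 0 < |w − 1| < δ ⇒ |w^2 − 1| < ε.
Factor: w^2 − 1 = (w − 1)(w + 1), so |w^2 − 1| = |w − 1|·|w + 1|.
Restrict δ ≤ 1. Then |w − 1| < 1 gives |w| < 2, so by the triangle inequality |w + 1| ≤ 2 + 1 = 3.
Hence |w^2 − 1| ≤ 3|w − 1|, which is < ε once |w − 1| < ε/3.
Take δ = min(1, ε/3). If 0 < |w − 1| < δ then both bounds hold and |w^2 − 1| ≤ 3|w − 1| < 3·(ε/3) = ε.

δ = min(1, ε/3)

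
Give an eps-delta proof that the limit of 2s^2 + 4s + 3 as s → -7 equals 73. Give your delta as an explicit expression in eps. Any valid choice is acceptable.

Let eps > 0. We want delta > 0 such that 0 < |s + 7| < delta implies |(2s^2 + 4s + 3) − 73| < eps.
(2s^2 + 4s + 3) − 73 = 2s^2 + 4s - 70 = (s + 7)(2s - 10).
So |(2s^2 + 4s + 3) − 73| = |s + 7|·|2s - 10|.
Assume first that |s + 7| < 1, so |s| < 8. Then |2s - 10| ≤ 2·8 + 10 = 26.
Hence |(2s^2 + 4s + 3) − 73| ≤ 26|s + 7| < eps provided |s + 7| < eps/26.
Choosing delta = min(1, eps/26) ensures both conditions, hence |(2s^2 + 4s + 3) − 73| < eps.

delta = min(1, eps/26)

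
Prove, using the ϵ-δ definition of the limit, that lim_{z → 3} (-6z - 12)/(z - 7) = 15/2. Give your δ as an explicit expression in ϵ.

δ = min(2, (4/27)ϵ)

Let ϵ > 0 be given. We want δ > 0 with 0 < |z − 3| < δ ⇒ |(-6z - 12)/(z - 7) − (15/2)| < ϵ.
Combining over a common denominator, (-6z - 12)/(z - 7) − (15/2) = [(-6z - 12)·(-4) − (-30)·(z - 7)] / [(-4)·(z - 7)] = 54(z − 3) / ((-4)(z - 7)).
So |(-6z - 12)/(z - 7) − (15/2)| = 54|z − 3| / (4·|z − 7|).
Restrict δ ≤ 2. Then |z − 3| < 2 gives |z − 7| = |(z − 3) + (-4)| ≥ 4 − 2 = 2.
Hence |(-6z - 12)/(z - 7) − (15/2)| < 54|z − 3|/(4·2) = (27/4)|z − 3|, which is < ϵ once |z − 3| < (4/27)ϵ.
Take δ = min(2, (4/27)ϵ). Then 0 < |z − 3| < δ forces both bounds, so |(-6z - 12)/(z - 7) − (15/2)| < ϵ.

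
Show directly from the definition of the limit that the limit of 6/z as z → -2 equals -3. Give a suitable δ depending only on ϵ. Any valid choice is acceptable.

Fix ϵ > 0. We seek δ > 0 such that 0 < |z + 2| < δ implies |6/z + 3| < ϵ.
|6/z + 3| = 6·|-2 − z|/(2·|z|) = 6|z + 2|/(2|z|).
Require δ ≤ 1 so that |z| > 2 − 1 = 1, hence 2|z| > 2.
Then |6/z + 3| < 6|z + 2|/2, which is < ϵ when |z + 2| < (1/3)ϵ.
Take δ = min(1, (1/3)ϵ). Then 0 < |z + 2| < δ gives both |z + 2| < 1 and |z + 2| < (1/3)ϵ, so |6/z + 3| < ϵ.

δ = min(1, (1/3)ϵ)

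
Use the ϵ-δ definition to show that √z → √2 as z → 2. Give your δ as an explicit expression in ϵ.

Let ϵ > 0. We want δ > 0 such that 0 < |z − 2| < δ implies |√z − √2| < ϵ.
Rationalise: √z − √2 = (z − 2)/(√z + √2), so |√z − √2| = |z − 2|/(√z + √2).
Restrict δ ≤ 2 so that |z − 2| < 2 forces z > 0, and then √z + √2 > √2.
Hence |√z − √2| < |z − 2|/√2, which is < ϵ once |z − 2| < √2·ϵ.
Take δ = min(2, √2·ϵ). If 0 < |z − 2| < δ then z > 0 and |√z − √2| < |z − 2|/√2 < ϵ.

δ = min(2, √2·ϵ)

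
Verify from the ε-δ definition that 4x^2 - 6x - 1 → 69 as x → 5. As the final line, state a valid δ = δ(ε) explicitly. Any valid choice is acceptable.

δ = min(2, ε/42)

Let ε > 0. We want δ > 0 such that 0 < |x − 5| < δ implies |(4x^2 - 6x - 1) − 69| < ε.
(4x^2 - 6x - 1) − 69 = 4x^2 - 6x - 70 = (x − 5)(4x + 14).
So |(4x^2 - 6x - 1) − 69| = |x − 5|·|4x + 14|.
Require δ ≤ 2. Then |x − 5| < 2 gives |x| < 7, and by the triangle inequality |4x + 14| ≤ 4·7 + 14 = 42.
Hence |(4x^2 - 6x - 1) − 69| ≤ 42|x − 5| < ε provided |x − 5| < ε/42.
Choosing δ = min(2, ε/42) ensures both conditions, hence |(4x^2 - 6x - 1) − 69| < ε.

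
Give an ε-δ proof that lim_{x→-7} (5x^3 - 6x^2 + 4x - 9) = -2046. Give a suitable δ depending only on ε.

δ = min(1, ε/939)

Let ε > 0 be given. We want δ > 0 such that 0 < |x + 7| < δ implies |(5x^3 - 6x^2 + 4x - 9) + 2046| < ε.
(5x^3 - 6x^2 + 4x - 9) + 2046 = 5x^3 - 6x^2 + 4x + 2037 = (x + 7)(5x^2 - 41x + 291).
So |(5x^3 - 6x^2 + 4x - 9) + 2046| = |x + 7|·|5x^2 - 41x + 291|.
Require δ ≤ 1. Then |x + 7| < 1 gives |x| < 8, and by the triangle inequality |5x^2 - 41x + 291| ≤ 5·8^2 + 41·8 + 291 = 939.
Hence |(5x^3 - 6x^2 + 4x - 9) + 2046| ≤ 939|x + 7| < ε provided |x + 7| < ε/939.
Take δ = min(1, ε/939). Then 0 < |x + 7| < δ gives both |x + 7| < 1 and |x + 7| < ε/939, so |(5x^3 - 6x^2 + 4x - 9) + 2046| < ε.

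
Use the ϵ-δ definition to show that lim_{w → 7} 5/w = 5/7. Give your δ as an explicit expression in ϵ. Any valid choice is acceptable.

δ = min(7/2, (49/10)ϵ)

Suppose ϵ > 0. We seek δ > 0 such that 0 < |w − 7| < δ implies |5/w − (5/7)| < ϵ.
|5/w − (5/7)| = 5·|7 − w|/(7·|w|) = 5|w − 7|/(7|w|).
Restrict δ ≤ 7/2. Then |w − 7| < 7/2 gives |w| > 7/2, so 7|w| > 49/2.
Then |5/w − (5/7)| < 5|w − 7|/(49/2), which is < ϵ when |w − 7| < (49/10)ϵ.
Take δ = min(7/2, (49/10)ϵ). Then 0 < |w − 7| < δ gives both |w − 7| < 7/2 and |w − 7| < (49/10)ϵ, so |5/w − (5/7)| < ϵ.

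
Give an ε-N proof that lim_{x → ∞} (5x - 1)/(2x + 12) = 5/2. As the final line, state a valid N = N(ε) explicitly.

N = (31/2)/ε

Let ε > 0 be given. We seek N > 0 such that x > N implies |(5x - 1)/(2x + 12) − (5/2)| < ε.
(5x - 1)/(2x + 12) − (5/2) = (2(5x - 1) − 5(2x + 12)) / (2(2x + 12)) = -62/(2(2x + 12)).
For x > 0 we have 2x + 12 > 2x, so |(5x - 1)/(2x + 12) − (5/2)| = 62/(2(2x + 12)) < 62/(2·2x) = (31/2)/x.
Thus |(5x - 1)/(2x + 12) − (5/2)| < ε whenever x > (31/2)/ε.
Take N = (31/2)/ε. If x > N then |(5x - 1)/(2x + 12) − (5/2)| < (31/2)/x < ε.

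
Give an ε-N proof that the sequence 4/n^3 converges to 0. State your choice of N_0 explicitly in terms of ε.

N_0 = (4/ε)^{1/3}

Suppose ε > 0. For n ≥ 1, |4/n^3 − 0| = 4/n^3.
4/n^3 < ε ⇔ n^3 > 4/ε ⇔ n > (4/ε)^{1/3}.
Take N_0 = (4/ε)^{1/3}. Then n > N_0 implies 4/n^3 < ε.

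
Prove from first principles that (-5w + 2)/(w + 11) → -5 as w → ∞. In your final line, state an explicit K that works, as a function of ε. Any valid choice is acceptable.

K = 57/ε

Let ε > 0. We seek K > 0 such that w > K implies |(-5w + 2)/(w + 11) + 5| < ε.
(-5w + 2)/(w + 11) + 5 = ((-5w + 2) − (-5)(w + 11)) / ((w + 11)) = 57/((w + 11)).
For w > 0 we have w + 11 > w, so |(-5w + 2)/(w + 11) + 5| = 57/((w + 11)) < 57/(w) = 57/w.
Thus |(-5w + 2)/(w + 11) + 5| < ε whenever w > 57/ε.
Take K = 57/ε. If w > K then |(-5w + 2)/(w + 11) + 5| < 57/w < ε.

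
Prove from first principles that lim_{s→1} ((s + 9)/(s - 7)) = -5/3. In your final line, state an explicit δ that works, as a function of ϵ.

Fix ϵ > 0. We want δ > 0 with 0 < |s − 1| < δ ⇒ |(s + 9)/(s - 7) + 5/3| < ϵ.
Combining over a common denominator, (s + 9)/(s - 7) + 5/3 = [(s + 9)·(-6) − 10·(s - 7)] / [(-6)·(s - 7)] = -16(s − 1) / ((-6)(s - 7)).
So |(s + 9)/(s - 7) + 5/3| = 16|s − 1| / (6·|s − 7|).
Require δ ≤ 3, so |s − 7| ≥ |-6| − |s − 1| > 6 − 3 = 3.
Hence |(s + 9)/(s - 7) + 5/3| < 16|s − 1|/(6·3) = (8/9)|s − 1|, which is < ϵ once |s − 1| < (9/8)ϵ.
Take δ = min(3, (9/8)ϵ). Then 0 < |s − 1| < δ forces both bounds, so |(s + 9)/(s - 7) + 5/3| < ϵ.

δ = min(3, (9/8)ϵ)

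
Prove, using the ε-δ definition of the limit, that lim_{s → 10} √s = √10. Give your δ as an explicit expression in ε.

Suppose ε > 0. We want δ > 0 such that 0 < |s − 10| < δ implies |√s − √10| < ε.
Multiplying by the conjugate, |√s − √10| = |s − 10|/(√s + √10).
Restrict δ ≤ 10 so that |s − 10| < 10 forces s > 0, and then √s + √10 > √10.
Hence |√s − √10| < |s − 10|/√10, which is < ε once |s − 10| < √10·ε.
Take δ = min(10, √10·ε). If 0 < |s − 10| < δ then s > 0 and |√s − √10| < |s − 10|/√10 < ε.

δ = min(10, √10·ε)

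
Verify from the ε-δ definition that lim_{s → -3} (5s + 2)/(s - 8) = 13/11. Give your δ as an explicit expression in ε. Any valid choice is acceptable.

δ = min(11/2, (121/84)ε)

Let ε > 0. We want δ > 0 with 0 < |s + 3| < δ ⇒ |(5s + 2)/(s - 8) − (13/11)| < ε.
Combining over a common denominator, (5s + 2)/(s - 8) − (13/11) = [(5s + 2)·(-11) − (-13)·(s - 8)] / [(-11)·(s - 8)] = -42(s + 3) / ((-11)(s - 8)).
So |(5s + 2)/(s - 8) − (13/11)| = 42|s + 3| / (11·|s − 8|).
Require δ ≤ 11/2, so |s − 8| ≥ |-11| − |s + 3| > 11 − 11/2 = 11/2.
Hence |(5s + 2)/(s - 8) − (13/11)| < 42|s + 3|/(11·(11/2)) = (84/121)|s + 3|, which is < ε once |s + 3| < (121/84)ε.
Take δ = min(11/2, (121/84)ε). Then 0 < |s + 3| < δ forces both bounds, so |(5s + 2)/(s - 8) − (13/11)| < ε.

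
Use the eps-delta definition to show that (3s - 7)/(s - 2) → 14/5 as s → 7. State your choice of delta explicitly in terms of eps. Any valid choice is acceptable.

Let eps > 0. We want delta > 0 with 0 < |s − 7| < delta ⇒ |(3s - 7)/(s - 2) − (14/5)| < eps.
Combining over a common denominator, (3s - 7)/(s - 2) − (14/5) = [(3s - 7)·5 − 14·(s - 2)] / [5·(s - 2)] = 1(s − 7) / (5(s - 2)).
So |(3s - 7)/(s - 2) − (14/5)| = |s − 7| / (5·|s − 2|).
Restrict delta ≤ 5/2. Then |s − 7| < 5/2 gives |s − 2| = |(s − 7) + 5| ≥ 5 − 5/2 = 5/2.
Hence |(3s - 7)/(s - 2) − (14/5)| < |s − 7|/(5·(5/2)) = (2/25)|s − 7|, which is < eps once |s − 7| < (25/2)eps.
Take delta = min(5/2, (25/2)eps). Then 0 < |s − 7| < delta forces both bounds, so |(3s - 7)/(s - 2) − (14/5)| < eps.

delta = min(5/2, (25/2)eps)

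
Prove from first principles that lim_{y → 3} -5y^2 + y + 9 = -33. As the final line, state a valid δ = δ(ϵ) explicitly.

δ = min(2, ϵ/39)

Fix ϵ > 0. We want δ > 0 such that 0 < |y − 3| < δ implies |(-5y^2 + y + 9) + 33| < ϵ.
(-5y^2 + y + 9) + 33 = -5y^2 + y + 42 = (y − 3)(-5y - 14).
So |(-5y^2 + y + 9) + 33| = |y − 3|·|-5y - 14|.
Assume first that |y − 3| < 2, so |y| < 5. Then |-5y - 14| ≤ 5·5 + 14 = 39.
Hence |(-5y^2 + y + 9) + 33| ≤ 39|y − 3| < ϵ provided |y − 3| < ϵ/39.
Take δ = min(2, ϵ/39). Then 0 < |y − 3| < δ gives both |y − 3| < 2 and |y − 3| < ϵ/39, so |(-5y^2 + y + 9) + 33| < ϵ.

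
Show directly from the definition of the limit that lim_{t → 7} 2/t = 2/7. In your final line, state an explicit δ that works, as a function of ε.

Fix ε > 0. We seek δ > 0 such that 0 < |t − 7| < δ implies |2/t − (2/7)| < ε.
|2/t − (2/7)| = 2·|7 − t|/(7·|t|) = 2|t − 7|/(7|t|).
Restrict δ ≤ 7/2. Then |t − 7| < 7/2 gives |t| > 7/2, so 7|t| > 49/2.
Then |2/t − (2/7)| < 2|t − 7|/(49/2), which is < ε when |t − 7| < (49/4)ε.
Take δ = min(7/2, (49/4)ε). Then 0 < |t − 7| < δ gives both |t − 7| < 7/2 and |t − 7| < (49/4)ε, so |2/t − (2/7)| < ε.

δ = min(7/2, (49/4)ε)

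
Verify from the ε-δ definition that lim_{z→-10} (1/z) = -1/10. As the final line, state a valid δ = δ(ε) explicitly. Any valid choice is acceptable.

δ = min(5, 50ε)

Let ε > 0. We seek δ > 0 such that 0 < |z + 10| < δ implies |1/z + 1/10| < ε.
|1/z + 1/10| = |-10 − z|/(10·|z|) = |z + 10|/(10|z|).
Require δ ≤ 5 so that |z| > 10 − 5 = 5, hence 10|z| > 50.
Then |1/z + 1/10| < |z + 10|/50, which is < ε when |z + 10| < 50ε.
Take δ = min(5, 50ε). Then 0 < |z + 10| < δ gives both |z + 10| < 5 and |z + 10| < 50ε, so |1/z + 1/10| < ε.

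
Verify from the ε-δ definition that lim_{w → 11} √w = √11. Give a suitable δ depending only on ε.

δ = min(11, √11·ε)

Fix ε > 0. We want δ > 0 such that 0 < |w − 11| < δ implies |√w − √11| < ε.
Rationalise: √w − √11 = (w − 11)/(√w + √11), so |√w − √11| = |w − 11|/(√w + √11).
Restrict δ ≤ 11 so that |w − 11| < 11 forces w > 0, and then √w + √11 > √11.
Hence |√w − √11| < |w − 11|/√11, which is < ε once |w − 11| < √11·ε.
Take δ = min(11, √11·ε). If 0 < |w − 11| < δ then w > 0 and |√w − √11| < |w − 11|/√11 < ε.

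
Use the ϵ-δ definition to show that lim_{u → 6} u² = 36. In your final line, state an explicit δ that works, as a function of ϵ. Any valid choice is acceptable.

δ = min(2, ϵ/14)

Let ϵ > 0 be given. We seek δ > 0 with 0 < |u − 6| < δ ⇒ |u² − 36| < ϵ.
Factor: u² − 36 = (u − 6)(u + 6), so |u² − 36| = |u − 6|·|u + 6|.
Restrict δ ≤ 2. Then |u − 6| < 2 gives |u| < 8, so by the triangle inequality |u + 6| ≤ 8 + 6 = 14.
Hence |u² − 36| ≤ 14|u − 6|, which is < ϵ once |u − 6| < ϵ/14.
Take δ = min(2, ϵ/14). If 0 < |u − 6| < δ then both bounds hold and |u² − 36| ≤ 14|u − 6| < 14·(ϵ/14) = ϵ.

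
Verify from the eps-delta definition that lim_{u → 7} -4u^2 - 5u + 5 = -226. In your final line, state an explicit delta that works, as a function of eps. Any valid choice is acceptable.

Suppose eps > 0. We want delta > 0 such that 0 < |u − 7| < delta implies |(-4u^2 - 5u + 5) + 226| < eps.
(-4u^2 - 5u + 5) + 226 = -4u^2 - 5u + 231 = (u − 7)(-4u - 33).
So |(-4u^2 - 5u + 5) + 226| = |u − 7|·|-4u - 33|.
Require delta ≤ 1. Then |u − 7| < 1 gives |u| < 8, and by the triangle inequality |-4u - 33| ≤ 4·8 + 33 = 65.
Hence |(-4u^2 - 5u + 5) + 226| ≤ 65|u − 7| < eps provided |u − 7| < eps/65.
Take delta = min(1, eps/65). Then 0 < |u − 7| < delta gives both |u − 7| < 1 and |u − 7| < eps/65, so |(-4u^2 - 5u + 5) + 226| < eps.

delta = min(1, eps/65)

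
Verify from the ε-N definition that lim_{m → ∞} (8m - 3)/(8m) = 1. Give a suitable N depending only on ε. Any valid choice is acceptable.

Suppose ε > 0. For m ≥ 1, |(8m - 3)/(8m) − 1| = |-24|/(8(8m)) = 24/(8(8m)).
Since 8m ≥ 8m for m ≥ 1, this is ≤ 24/(8·8m) = (3/8)/m.
So |(8m - 3)/(8m) − 1| < ε whenever m > (3/8)/ε.
Take N = (3/8)/ε. If m > N then |(8m - 3)/(8m) − 1| ≤ (3/8)/m < ε.

N = (3/8)/ε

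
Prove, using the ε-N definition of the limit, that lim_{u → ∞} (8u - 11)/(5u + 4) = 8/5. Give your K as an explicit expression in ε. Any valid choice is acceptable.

K = (87/25)/ε

Suppose ε > 0. We seek K > 0 such that u > K implies |(8u - 11)/(5u + 4) − (8/5)| < ε.
(8u - 11)/(5u + 4) − (8/5) = (5(8u - 11) − 8(5u + 4)) / (5(5u + 4)) = -87/(5(5u + 4)).
For u > 0 we have 5u + 4 > 5u, so |(8u - 11)/(5u + 4) − (8/5)| = 87/(5(5u + 4)) < 87/(5·5u) = (87/25)/u.
Thus |(8u - 11)/(5u + 4) − (8/5)| < ε whenever u > (87/25)/ε.
Take K = (87/25)/ε. If u > K then |(8u - 11)/(5u + 4) − (8/5)| < (87/25)/u < ε.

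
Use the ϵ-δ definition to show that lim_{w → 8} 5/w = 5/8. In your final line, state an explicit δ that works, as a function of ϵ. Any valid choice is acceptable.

δ = min(4, (32/5)ϵ)

Let ϵ > 0. We seek δ > 0 such that 0 < |w − 8| < δ implies |5/w − (5/8)| < ϵ.
|5/w − (5/8)| = 5·|8 − w|/(8·|w|) = 5|w − 8|/(8|w|).
Restrict δ ≤ 4. Then |w − 8| < 4 gives |w| > 4, so 8|w| > 32.
Then |5/w − (5/8)| < 5|w − 8|/32, which is < ϵ when |w − 8| < (32/5)ϵ.
Take δ = min(4, (32/5)ϵ). Then 0 < |w − 8| < δ gives both |w − 8| < 4 and |w − 8| < (32/5)ϵ, so |5/w − (5/8)| < ϵ.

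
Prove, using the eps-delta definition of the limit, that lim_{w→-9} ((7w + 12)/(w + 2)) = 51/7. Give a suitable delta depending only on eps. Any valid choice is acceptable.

delta = min(7/2, (49/4)eps)

Let eps > 0. We want delta > 0 with 0 < |w + 9| < delta ⇒ |(7w + 12)/(w + 2) − (51/7)| < eps.
Combining over a common denominator, (7w + 12)/(w + 2) − (51/7) = [(7w + 12)·(-7) − (-51)·(w + 2)] / [(-7)·(w + 2)] = 2(w + 9) / ((-7)(w + 2)).
So |(7w + 12)/(w + 2) − (51/7)| = 2|w + 9| / (7·|w + 2|).
Require delta ≤ 7/2, so |w + 2| ≥ |-7| − |w + 9| > 7 − 7/2 = 7/2.
Hence |(7w + 12)/(w + 2) − (51/7)| < 2|w + 9|/(7·(7/2)) = (4/49)|w + 9|, which is < eps once |w + 9| < (49/4)eps.
Take delta = min(7/2, (49/4)eps). Then 0 < |w + 9| < delta forces both bounds, so |(7w + 12)/(w + 2) − (51/7)| < eps.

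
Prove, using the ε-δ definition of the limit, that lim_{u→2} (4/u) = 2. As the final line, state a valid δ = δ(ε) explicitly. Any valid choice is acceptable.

Let ε > 0. We seek δ > 0 such that 0 < |u − 2| < δ implies |4/u − 2| < ε.
|4/u − 2| = 4·|2 − u|/(2·|u|) = 4|u − 2|/(2|u|).
Require δ ≤ 1 so that |u| > 2 − 1 = 1, hence 2|u| > 2.
Then |4/u − 2| < 4|u − 2|/2, which is < ε when |u − 2| < (1/2)ε.
Take δ = min(1, (1/2)ε). Then 0 < |u − 2| < δ gives both |u − 2| < 1 and |u − 2| < (1/2)ε, so |4/u − 2| < ε.

δ = min(1, (1/2)ε)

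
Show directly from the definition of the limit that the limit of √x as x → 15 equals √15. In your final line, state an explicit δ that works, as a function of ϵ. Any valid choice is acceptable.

δ = min(15, √15·ϵ)

Fix ϵ > 0. We want δ > 0 such that 0 < |x − 15| < δ implies |√x − √15| < ϵ.
Rationalise: √x − √15 = (x − 15)/(√x + √15), so |√x − √15| = |x − 15|/(√x + √15).
Restrict δ ≤ 15 so that |x − 15| < 15 forces x > 0, and then √x + √15 > √15.
Hence |√x − √15| < |x − 15|/√15, which is < ϵ once |x − 15| < √15·ϵ.
Take δ = min(15, √15·ϵ). If 0 < |x − 15| < δ then x > 0 and |√x − √15| < |x − 15|/√15 < ϵ.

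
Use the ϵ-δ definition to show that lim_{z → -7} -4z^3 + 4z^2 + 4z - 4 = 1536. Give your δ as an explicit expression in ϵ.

δ = min(1, ϵ/732)

Let ϵ > 0. We want δ > 0 such that 0 < |z + 7| < δ implies |(-4z^3 + 4z^2 + 4z - 4) − 1536| < ϵ.
(-4z^3 + 4z^2 + 4z - 4) − 1536 = -4z^3 + 4z^2 + 4z - 1540 = (z + 7)(-4z^2 + 32z - 220).
So |(-4z^3 + 4z^2 + 4z - 4) − 1536| = |z + 7|·|-4z^2 + 32z - 220|.
Require δ ≤ 1. Then |z + 7| < 1 gives |z| < 8, and by the triangle inequality |-4z^2 + 32z - 220| ≤ 4·8^2 + 32·8 + 220 = 732.
Hence |(-4z^3 + 4z^2 + 4z - 4) − 1536| ≤ 732|z + 7| < ϵ provided |z + 7| < ϵ/732.
Choosing δ = min(1, ϵ/732) ensures both conditions, hence |(-4z^3 + 4z^2 + 4z - 4) − 1536| < ϵ.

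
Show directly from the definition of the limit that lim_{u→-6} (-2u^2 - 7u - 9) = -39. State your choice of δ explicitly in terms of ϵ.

δ = min(1, ϵ/19)

Let ϵ > 0 be given. We want δ > 0 such that 0 < |u + 6| < δ implies |(-2u^2 - 7u - 9) + 39| < ϵ.
(-2u^2 - 7u - 9) + 39 = -2u^2 - 7u + 30 = (u + 6)(-2u + 5).
So |(-2u^2 - 7u - 9) + 39| = |u + 6|·|-2u + 5|.
Assume first that |u + 6| < 1, so |u| < 7. Then |-2u + 5| ≤ 2·7 + 5 = 19.
Hence |(-2u^2 - 7u - 9) + 39| ≤ 19|u + 6| < ϵ provided |u + 6| < ϵ/19.
Choosing δ = min(1, ϵ/19) ensures both conditions, hence |(-2u^2 - 7u - 9) + 39| < ϵ.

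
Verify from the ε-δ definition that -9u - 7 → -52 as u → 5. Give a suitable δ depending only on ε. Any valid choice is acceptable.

δ = ε/9

Fix ε > 0. We need δ > 0 so that 0 < |u − 5| < δ implies |(-9u - 7) + 52| < ε.
|(-9u - 7) + 52| = |-9u + 45| = 9|u − 5|.
Thus it suffices that |u − 5| < ε/9.
Choosing δ = ε/9 gives |(-9u - 7) + 52| = 9|u − 5| < ε whenever |u − 5| < δ.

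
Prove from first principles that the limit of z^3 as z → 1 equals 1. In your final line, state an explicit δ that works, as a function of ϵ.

δ = min(1, ϵ/7)

Let ϵ > 0. We seek δ > 0 with 0 < |z − 1| < δ ⇒ |z^3 − 1| < ϵ.
Factor: z^3 − 1 = (z − 1)(z^2 + z + 1), so |z^3 − 1| = |z − 1|·|z^2 + z + 1|.
Restrict δ ≤ 1. Then |z − 1| < 1 gives |z| < 2, so by the triangle inequality |z^2 + z + 1| ≤ 2^2 + 2 + 1 = 7.
Hence |z^3 − 1| ≤ 7|z − 1|, which is < ϵ once |z − 1| < ϵ/7.
Take δ = min(1, ϵ/7). If 0 < |z − 1| < δ then both bounds hold and |z^3 − 1| ≤ 7|z − 1| < 7·(ϵ/7) = ϵ.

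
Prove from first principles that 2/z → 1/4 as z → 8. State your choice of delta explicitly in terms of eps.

Let eps > 0. We seek delta > 0 such that 0 < |z − 8| < delta implies |2/z − (1/4)| < eps.
|2/z − (1/4)| = 2·|8 − z|/(8·|z|) = 2|z − 8|/(8|z|).
Require delta ≤ 4 so that |z| > 8 − 4 = 4, hence 8|z| > 32.
Then |2/z − (1/4)| < 2|z − 8|/32, which is < eps when |z − 8| < 16eps.
Take delta = min(4, 16eps). Then 0 < |z − 8| < delta gives both |z − 8| < 4 and |z − 8| < 16eps, so |2/z − (1/4)| < eps.

delta = min(4, 16eps)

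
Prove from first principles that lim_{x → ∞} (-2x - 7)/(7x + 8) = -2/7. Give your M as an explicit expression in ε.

M = (33/49)/ε

Suppose ε > 0. We seek M > 0 such that x > M implies |(-2x - 7)/(7x + 8) + 2/7| < ε.
(-2x - 7)/(7x + 8) + 2/7 = (7(-2x - 7) − (-2)(7x + 8)) / (7(7x + 8)) = -33/(7(7x + 8)).
For x > 0 we have 7x + 8 > 7x, so |(-2x - 7)/(7x + 8) + 2/7| = 33/(7(7x + 8)) < 33/(7·7x) = (33/49)/x.
Thus |(-2x - 7)/(7x + 8) + 2/7| < ε whenever x > (33/49)/ε.
Take M = (33/49)/ε. If x > M then |(-2x - 7)/(7x + 8) + 2/7| < (33/49)/x < ε.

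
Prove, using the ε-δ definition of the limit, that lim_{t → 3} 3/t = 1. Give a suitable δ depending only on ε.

Let ε > 0 be given. We seek δ > 0 such that 0 < |t − 3| < δ implies |3/t − 1| < ε.
|3/t − 1| = 3·|3 − t|/(3·|t|) = 3|t − 3|/(3|t|).
Restrict δ ≤ 3/2. Then |t − 3| < 3/2 gives |t| > 3/2, so 3|t| > 9/2.
Then |3/t − 1| < 3|t − 3|/(9/2), which is < ε when |t − 3| < (3/2)ε.
Take δ = min(3/2, (3/2)ε). Then 0 < |t − 3| < δ gives both |t − 3| < 3/2 and |t − 3| < (3/2)ε, so |3/t − 1| < ε.

δ = min(3/2, (3/2)ε)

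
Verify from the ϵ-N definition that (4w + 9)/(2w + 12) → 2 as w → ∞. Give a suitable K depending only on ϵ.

Suppose ϵ > 0. We seek K > 0 such that w > K implies |(4w + 9)/(2w + 12) − 2| < ϵ.
(4w + 9)/(2w + 12) − 2 = (2(4w + 9) − 4(2w + 12)) / (2(2w + 12)) = -30/(2(2w + 12)).
For w > 0 we have 2w + 12 > 2w, so |(4w + 9)/(2w + 12) − 2| = 30/(2(2w + 12)) < 30/(2·2w) = (15/2)/w.
Thus |(4w + 9)/(2w + 12) − 2| < ϵ whenever w > (15/2)/ϵ.
Take K = (15/2)/ϵ. If w > K then |(4w + 9)/(2w + 12) − 2| < (15/2)/w < ϵ.

K = (15/2)/ϵ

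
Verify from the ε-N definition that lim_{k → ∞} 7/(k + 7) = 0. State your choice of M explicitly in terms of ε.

M = 7/ε

Suppose ε > 0. For k ≥ 1, |7/(k + 7) − 0| = 7/(k + 7) ≤ 7/k.
We need 7/k < ε, i.e. k > 7/ε.
Take M = 7/ε. If k > M then |7/(k + 7)| ≤ 7/k < ε.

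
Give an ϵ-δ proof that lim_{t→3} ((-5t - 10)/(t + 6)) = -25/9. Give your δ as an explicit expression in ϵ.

δ = min(9/2, (81/40)ϵ)

Let ϵ > 0. We want δ > 0 with 0 < |t − 3| < δ ⇒ |(-5t - 10)/(t + 6) + 25/9| < ϵ.
Combining over a common denominator, (-5t - 10)/(t + 6) + 25/9 = [(-5t - 10)·9 − (-25)·(t + 6)] / [9·(t + 6)] = -20(t − 3) / (9(t + 6)).
So |(-5t - 10)/(t + 6) + 25/9| = 20|t − 3| / (9·|t + 6|).
Restrict δ ≤ 9/2. Then |t − 3| < 9/2 gives |t + 6| = |(t − 3) + 9| ≥ 9 − 9/2 = 9/2.
Hence |(-5t - 10)/(t + 6) + 25/9| < 20|t − 3|/(9·(9/2)) = (40/81)|t − 3|, which is < ϵ once |t − 3| < (81/40)ϵ.
Take δ = min(9/2, (81/40)ϵ). Then 0 < |t − 3| < δ forces both bounds, so |(-5t - 10)/(t + 6) + 25/9| < ϵ.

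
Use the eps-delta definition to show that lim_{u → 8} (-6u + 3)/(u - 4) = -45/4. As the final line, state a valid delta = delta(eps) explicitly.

delta = min(2, (8/21)eps)

Fix eps > 0. We want delta > 0 with 0 < |u − 8| < delta ⇒ |(-6u + 3)/(u - 4) + 45/4| < eps.
Combining over a common denominator, (-6u + 3)/(u - 4) + 45/4 = [(-6u + 3)·4 − (-45)·(u - 4)] / [4·(u - 4)] = 21(u − 8) / (4(u - 4)).
So |(-6u + 3)/(u - 4) + 45/4| = 21|u − 8| / (4·|u − 4|).
Restrict delta ≤ 2. Then |u − 8| < 2 gives |u − 4| = |(u − 8) + 4| ≥ 4 − 2 = 2.
Hence |(-6u + 3)/(u - 4) + 45/4| < 21|u − 8|/(4·2) = (21/8)|u − 8|, which is < eps once |u − 8| < (8/21)eps.
Take delta = min(2, (8/21)eps). Then 0 < |u − 8| < delta forces both bounds, so |(-6u + 3)/(u - 4) + 45/4| < eps.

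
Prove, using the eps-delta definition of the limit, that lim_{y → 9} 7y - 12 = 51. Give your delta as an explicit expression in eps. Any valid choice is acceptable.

Let eps > 0. We need delta > 0 so that 0 < |y − 9| < delta implies |(7y - 12) − 51| < eps.
Since (7y - 12) − 51 = 7(y − 9), we have |(7y - 12) − 51| = 7|y − 9|.
Thus it suffices that |y − 9| < eps/7.
Take delta = eps/7. If 0 < |y − 9| < delta then |(7y - 12) − 51| = 7|y − 9| < 7·(eps/7) = eps.

delta = eps/7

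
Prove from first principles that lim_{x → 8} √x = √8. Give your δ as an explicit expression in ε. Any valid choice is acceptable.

Let ε > 0. We want δ > 0 such that 0 < |x − 8| < δ implies |√x − √8| < ε.
Multiplying by the conjugate, |√x − √8| = |x − 8|/(√x + √8).
Restrict δ ≤ 8 so that |x − 8| < 8 forces x > 0, and then √x + √8 > √8.
Hence |√x − √8| < |x − 8|/√8, which is < ε once |x − 8| < √8·ε.
Take δ = min(8, √8·ε). If 0 < |x − 8| < δ then x > 0 and |√x − √8| < |x − 8|/√8 < ε.

δ = min(8, √8·ε)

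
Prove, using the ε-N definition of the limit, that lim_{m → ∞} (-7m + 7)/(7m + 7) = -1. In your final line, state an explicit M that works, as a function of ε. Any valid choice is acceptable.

Let ε > 0 be given. For m ≥ 1, |(-7m + 7)/(7m + 7) + 1| = |98|/(7(7m + 7)) = 98/(7(7m + 7)).
Since 7m + 7 ≥ 7m for m ≥ 1, this is ≤ 98/(7·7m) = 2/m.
So |(-7m + 7)/(7m + 7) + 1| < ε whenever m > 2/ε.
Take M = 2/ε. If m > M then |(-7m + 7)/(7m + 7) + 1| ≤ 2/m < ε.

M = 2/ε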